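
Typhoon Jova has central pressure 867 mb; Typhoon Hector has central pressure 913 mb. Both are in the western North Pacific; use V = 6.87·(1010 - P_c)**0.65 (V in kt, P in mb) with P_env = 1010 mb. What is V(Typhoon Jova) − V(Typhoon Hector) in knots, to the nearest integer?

Typhoon Jova: ΔP = 143; V ≈ 6.87 × 143^0.65 ≈ 172.95 kt.
Typhoon Hector: ΔP = 97; V ≈ 6.87 × 97^0.65 ≈ 134.39 kt.
Difference ≈ 172.95 − 134.39 = 38.56 → 39 kt.

39 kt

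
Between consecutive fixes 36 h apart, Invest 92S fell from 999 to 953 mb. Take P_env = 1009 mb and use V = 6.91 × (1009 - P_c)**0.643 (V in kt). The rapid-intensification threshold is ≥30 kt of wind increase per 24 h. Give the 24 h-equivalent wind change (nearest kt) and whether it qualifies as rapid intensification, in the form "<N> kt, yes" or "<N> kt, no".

V₁: ΔP = 10, V ≈ 6.91 × 10^0.643 ≈ 30.37 kt.
V₂: ΔP = 56, V ≈ 6.91 × 56^0.643 ≈ 91.95 kt.
ΔV over 36 h = 61.58 kt → 24 h equivalent = 61.58 × 24/36 ≈ 41.05 kt.
41 kt ≥ 30 kt ⇒ rapid intensification.

41 kt, yes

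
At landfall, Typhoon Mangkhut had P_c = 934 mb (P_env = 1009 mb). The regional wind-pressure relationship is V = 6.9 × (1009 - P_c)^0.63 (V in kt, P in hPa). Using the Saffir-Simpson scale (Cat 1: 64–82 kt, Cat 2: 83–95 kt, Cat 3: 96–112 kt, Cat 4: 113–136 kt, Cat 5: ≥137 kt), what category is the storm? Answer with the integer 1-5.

ΔP = 1009 − 934 = 75 mb.
V ≈ 6.9 × 75^0.63 = 6.9 × 15.18 ≈ 105 kt.
105 kt falls in the Category 3 band.

3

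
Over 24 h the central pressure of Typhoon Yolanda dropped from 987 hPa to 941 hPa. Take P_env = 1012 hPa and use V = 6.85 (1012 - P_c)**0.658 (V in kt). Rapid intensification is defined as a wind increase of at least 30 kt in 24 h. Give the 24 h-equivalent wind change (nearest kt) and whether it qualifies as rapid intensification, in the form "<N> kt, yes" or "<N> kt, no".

56 kt, yes

V₁: ΔP = 25, V ≈ 6.85 × 25^0.658 ≈ 56.96 kt.
V₂: ΔP = 71, V ≈ 6.85 × 71^0.658 ≈ 113.19 kt.
ΔV over 24 h = 56.23 kt → 24 h equivalent = 56.23 × 24/24 ≈ 56.23 kt.
56 kt ≥ 30 kt ⇒ rapid intensification.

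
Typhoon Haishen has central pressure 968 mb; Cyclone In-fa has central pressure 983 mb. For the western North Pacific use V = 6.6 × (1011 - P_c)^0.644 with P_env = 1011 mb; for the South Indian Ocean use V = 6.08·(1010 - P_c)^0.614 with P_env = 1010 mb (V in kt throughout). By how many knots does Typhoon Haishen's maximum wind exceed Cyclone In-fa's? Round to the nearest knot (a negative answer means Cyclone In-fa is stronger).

Typhoon Haishen: ΔP = 43; V ≈ 6.6 × 43^0.644 ≈ 74.39 kt.
Cyclone In-fa: ΔP = 27; V ≈ 6.08 × 27^0.614 ≈ 46.00 kt.
Difference ≈ 74.39 − 46.00 = 28.39 → 28 kt.

28 kt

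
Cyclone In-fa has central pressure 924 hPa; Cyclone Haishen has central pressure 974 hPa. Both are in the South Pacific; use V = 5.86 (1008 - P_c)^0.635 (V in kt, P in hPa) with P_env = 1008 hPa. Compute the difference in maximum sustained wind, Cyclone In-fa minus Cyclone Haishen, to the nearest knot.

43 kt

Cyclone In-fa: ΔP = 84; V ≈ 5.86 × 84^0.635 ≈ 97.68 kt.
Cyclone Haishen: ΔP = 34; V ≈ 5.86 × 34^0.635 ≈ 55.00 kt.
Difference ≈ 97.68 − 55.00 = 42.68 → 43 kt.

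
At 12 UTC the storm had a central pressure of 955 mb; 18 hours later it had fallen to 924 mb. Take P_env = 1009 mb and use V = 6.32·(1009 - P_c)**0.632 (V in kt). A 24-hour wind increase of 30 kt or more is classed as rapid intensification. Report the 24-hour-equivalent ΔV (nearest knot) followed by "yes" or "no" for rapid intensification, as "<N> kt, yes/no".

35 kt, yes

V₁: ΔP = 54, V ≈ 6.32 × 54^0.632 ≈ 78.63 kt.
V₂: ΔP = 85, V ≈ 6.32 × 85^0.632 ≈ 104.74 kt.
ΔV over 18 h = 26.11 kt → 24 h equivalent = 26.11 × 24/18 ≈ 34.81 kt.
35 kt ≥ 30 kt ⇒ rapid intensification.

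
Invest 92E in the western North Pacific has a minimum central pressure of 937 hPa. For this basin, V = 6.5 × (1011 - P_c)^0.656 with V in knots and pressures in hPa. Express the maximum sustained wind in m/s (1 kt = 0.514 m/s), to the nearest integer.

ΔP = 1011 − 937 = 74 hPa.
V ≈ 6.5 × 74^0.656 = 6.5 × 16.835 ≈ 109.428 kt.
109.428 × 0.514 ≈ 56.25 m/s → 56 m/s.

56 m/s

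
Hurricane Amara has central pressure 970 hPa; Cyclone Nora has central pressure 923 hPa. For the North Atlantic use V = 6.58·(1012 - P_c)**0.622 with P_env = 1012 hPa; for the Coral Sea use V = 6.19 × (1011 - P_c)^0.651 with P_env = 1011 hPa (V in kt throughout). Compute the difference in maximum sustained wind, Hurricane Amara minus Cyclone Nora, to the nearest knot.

Hurricane Amara: ΔP = 42; V ≈ 6.58 × 42^0.622 ≈ 67.28 kt.
Cyclone Nora: ΔP = 88; V ≈ 6.19 × 88^0.651 ≈ 114.17 kt.
Difference ≈ 67.28 − 114.17 = -46.89 → -47 kt.

-47 kt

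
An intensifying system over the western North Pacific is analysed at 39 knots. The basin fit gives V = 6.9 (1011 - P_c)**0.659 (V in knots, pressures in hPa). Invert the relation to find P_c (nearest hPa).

ΔP = (V / 6.9)^(1/0.659) = (39/6.9)^1.517.
39/6.9 = 5.652; 5.652^1.517 ≈ 13.85 hPa.
P_c = 1011 − 13.85 = 997.15 ≈ 997 hPa.

997 hPa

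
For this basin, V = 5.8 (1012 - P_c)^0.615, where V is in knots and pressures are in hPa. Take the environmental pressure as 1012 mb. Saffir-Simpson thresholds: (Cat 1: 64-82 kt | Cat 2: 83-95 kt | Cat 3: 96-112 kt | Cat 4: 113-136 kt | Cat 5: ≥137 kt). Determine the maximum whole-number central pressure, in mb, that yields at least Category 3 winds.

916 mb

Category 3 begins at V = 96 kt.
Required ΔP = (96/5.8)^(1/0.615) = 16.552^1.626 ≈ 95.91 mb.
P_c ≤ 1012 − 95.91 = 916.09, so the highest integer P_c is 916 mb.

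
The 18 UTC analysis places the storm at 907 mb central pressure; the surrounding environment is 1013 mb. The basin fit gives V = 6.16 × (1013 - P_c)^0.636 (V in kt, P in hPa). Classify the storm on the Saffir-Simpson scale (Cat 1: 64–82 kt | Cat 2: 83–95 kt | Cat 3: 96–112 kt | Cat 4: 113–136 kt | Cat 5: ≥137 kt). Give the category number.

4

ΔP = 1013 − 907 = 106 mb.
V ≈ 6.16 × 106^0.636 = 6.16 × 19.41 ≈ 120 kt.
120 kt falls in the Category 4 band.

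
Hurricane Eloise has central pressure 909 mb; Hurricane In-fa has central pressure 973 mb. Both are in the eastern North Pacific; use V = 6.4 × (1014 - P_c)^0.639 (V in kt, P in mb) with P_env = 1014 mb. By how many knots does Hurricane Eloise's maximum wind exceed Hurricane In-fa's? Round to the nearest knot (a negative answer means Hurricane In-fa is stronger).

57 kt

Hurricane Eloise: ΔP = 105; V ≈ 6.4 × 105^0.639 ≈ 125.23 kt.
Hurricane In-fa: ΔP = 41; V ≈ 6.4 × 41^0.639 ≈ 68.67 kt.
Difference ≈ 125.23 − 68.67 = 56.56 → 57 kt.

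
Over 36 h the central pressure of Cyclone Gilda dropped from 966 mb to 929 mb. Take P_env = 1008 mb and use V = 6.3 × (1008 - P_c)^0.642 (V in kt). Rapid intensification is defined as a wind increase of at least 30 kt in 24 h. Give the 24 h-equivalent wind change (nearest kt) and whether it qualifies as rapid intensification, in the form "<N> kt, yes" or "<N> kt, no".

23 kt, no

V₁: ΔP = 42, V ≈ 6.3 × 42^0.642 ≈ 69.42 kt.
V₂: ΔP = 79, V ≈ 6.3 × 79^0.642 ≈ 104.14 kt.
ΔV over 36 h = 34.72 kt → 24 h equivalent = 34.72 × 24/36 ≈ 23.15 kt.
23 kt < 30 kt ⇒ not rapid intensification.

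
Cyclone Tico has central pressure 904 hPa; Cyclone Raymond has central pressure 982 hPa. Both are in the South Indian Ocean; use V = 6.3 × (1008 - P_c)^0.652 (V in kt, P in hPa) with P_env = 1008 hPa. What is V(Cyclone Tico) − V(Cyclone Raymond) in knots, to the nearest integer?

Cyclone Tico: ΔP = 104; V ≈ 6.3 × 104^0.652 ≈ 130.15 kt.
Cyclone Raymond: ΔP = 26; V ≈ 6.3 × 26^0.652 ≈ 52.71 kt.
Difference ≈ 130.15 − 52.71 = 77.44 → 77 kt.

77 kt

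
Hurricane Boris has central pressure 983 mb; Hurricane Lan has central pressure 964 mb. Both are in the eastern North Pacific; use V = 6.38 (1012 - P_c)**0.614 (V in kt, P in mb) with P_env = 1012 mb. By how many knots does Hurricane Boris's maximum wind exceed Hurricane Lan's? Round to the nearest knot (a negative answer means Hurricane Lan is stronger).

Hurricane Boris: ΔP = 29; V ≈ 6.38 × 29^0.614 ≈ 50.44 kt.
Hurricane Lan: ΔP = 48; V ≈ 6.38 × 48^0.614 ≈ 68.72 kt.
Difference ≈ 50.44 − 68.72 = -18.28 → -18 kt.

-18 kt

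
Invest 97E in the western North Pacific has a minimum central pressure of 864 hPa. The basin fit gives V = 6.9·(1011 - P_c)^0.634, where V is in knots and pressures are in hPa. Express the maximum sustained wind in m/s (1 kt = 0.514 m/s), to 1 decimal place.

83.9 m/s

ΔP = 1011 − 864 = 147 hPa.
V ≈ 6.9 × 147^0.634 = 6.9 × 23.664 ≈ 163.278 kt.
163.278 × 0.514 ≈ 83.93 m/s → 83.9 m/s.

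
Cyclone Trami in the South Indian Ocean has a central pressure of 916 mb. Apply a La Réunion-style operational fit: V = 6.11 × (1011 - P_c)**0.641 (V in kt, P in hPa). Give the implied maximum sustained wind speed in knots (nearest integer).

ΔP = 1011 − 916 = 95 mb.
95^0.641 ≈ 18.523.
V ≈ 6.11 × 18.523 ≈ 113.2 kt.

113 kt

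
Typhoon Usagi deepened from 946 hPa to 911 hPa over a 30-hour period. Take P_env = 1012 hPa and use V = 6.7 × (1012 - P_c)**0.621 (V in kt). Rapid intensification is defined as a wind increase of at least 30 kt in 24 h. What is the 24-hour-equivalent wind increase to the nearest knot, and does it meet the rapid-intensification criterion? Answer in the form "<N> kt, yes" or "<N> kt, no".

22 kt, no

V₁: ΔP = 66, V ≈ 6.7 × 66^0.621 ≈ 90.37 kt.
V₂: ΔP = 101, V ≈ 6.7 × 101^0.621 ≈ 117.70 kt.
ΔV over 30 h = 27.33 kt → 24 h equivalent = 27.33 × 24/30 ≈ 21.86 kt.
22 kt < 30 kt ⇒ not rapid intensification.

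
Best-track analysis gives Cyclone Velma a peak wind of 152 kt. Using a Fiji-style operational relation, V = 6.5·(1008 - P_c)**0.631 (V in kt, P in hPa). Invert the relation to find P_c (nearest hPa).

ΔP = (V / 6.5)^(1/0.631) = (152/6.5)^1.585.
152/6.5 = 23.385; 23.385^1.585 ≈ 147.73 hPa.
P_c = 1008 − 147.73 = 860.27 ≈ 860 hPa.

860 hPa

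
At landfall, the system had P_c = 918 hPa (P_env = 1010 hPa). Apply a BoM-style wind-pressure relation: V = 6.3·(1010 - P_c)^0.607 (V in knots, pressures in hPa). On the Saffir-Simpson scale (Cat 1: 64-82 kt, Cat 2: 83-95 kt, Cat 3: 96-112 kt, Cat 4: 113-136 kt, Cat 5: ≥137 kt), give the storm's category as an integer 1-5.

ΔP = 1010 − 918 = 92 hPa.
V ≈ 6.3 × 92^0.607 = 6.3 × 15.56 ≈ 98 kt.
98 kt falls in the Category 3 band.

3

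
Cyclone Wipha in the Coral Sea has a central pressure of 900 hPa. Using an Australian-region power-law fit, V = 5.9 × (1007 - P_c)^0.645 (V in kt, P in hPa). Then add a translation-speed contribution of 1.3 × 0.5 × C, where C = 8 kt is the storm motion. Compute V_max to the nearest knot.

ΔP = 1007 − 900 = 107 hPa.
107^0.645 ≈ 20.368.
V ≈ 5.9 × 20.368 ≈ 120.2 kt.
Translation term: 1.3 × 0.5 × 8 = 5.2 kt.
Corrected V ≈ 125.4 kt → 125 kt.

125 kt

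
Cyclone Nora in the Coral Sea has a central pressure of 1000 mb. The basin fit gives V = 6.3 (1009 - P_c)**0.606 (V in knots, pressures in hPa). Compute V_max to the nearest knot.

24 kt

ΔP = 1009 − 1000 = 9 mb.
9^0.606 ≈ 3.787.
V ≈ 6.3 × 3.787 ≈ 23.9 kt.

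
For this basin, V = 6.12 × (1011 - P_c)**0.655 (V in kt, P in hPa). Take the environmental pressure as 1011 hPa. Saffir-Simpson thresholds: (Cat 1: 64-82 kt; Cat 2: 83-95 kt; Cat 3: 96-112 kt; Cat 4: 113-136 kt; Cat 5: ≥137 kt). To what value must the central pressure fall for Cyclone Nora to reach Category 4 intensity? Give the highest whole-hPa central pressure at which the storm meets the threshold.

925 hPa

Category 4 begins at V = 113 kt.
Required ΔP = (113/6.12)^(1/0.655) = 18.464^1.527 ≈ 85.77 hPa.
P_c ≤ 1011 − 85.77 = 925.23, so the highest integer P_c is 925 hPa.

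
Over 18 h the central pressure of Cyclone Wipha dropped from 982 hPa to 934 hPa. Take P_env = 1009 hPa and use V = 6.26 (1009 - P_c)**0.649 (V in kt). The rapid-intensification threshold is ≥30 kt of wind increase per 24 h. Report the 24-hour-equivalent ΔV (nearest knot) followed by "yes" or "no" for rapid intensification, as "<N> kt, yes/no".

V₁: ΔP = 27, V ≈ 6.26 × 27^0.649 ≈ 53.15 kt.
V₂: ΔP = 75, V ≈ 6.26 × 75^0.649 ≈ 103.15 kt.
ΔV over 18 h = 50.00 kt → 24 h equivalent = 50.00 × 24/18 ≈ 66.67 kt.
67 kt ≥ 30 kt ⇒ rapid intensification.

67 kt, yes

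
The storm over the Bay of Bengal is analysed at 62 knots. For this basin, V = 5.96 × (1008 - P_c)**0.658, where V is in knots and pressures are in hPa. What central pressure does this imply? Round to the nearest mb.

973 mb

ΔP = (V / 5.96)^(1/0.658) = (62/5.96)^1.520.
62/5.96 = 10.403; 10.403^1.520 ≈ 35.14 mb.
P_c = 1008 − 35.14 = 972.86 ≈ 973 mb.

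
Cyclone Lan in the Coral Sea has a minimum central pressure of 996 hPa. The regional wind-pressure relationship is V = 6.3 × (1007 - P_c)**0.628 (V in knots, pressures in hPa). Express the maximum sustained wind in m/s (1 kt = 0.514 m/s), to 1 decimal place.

ΔP = 1007 − 996 = 11 hPa.
V ≈ 6.3 × 11^0.628 = 6.3 × 4.508 ≈ 28.401 kt.
28.401 × 0.514 ≈ 14.60 m/s → 14.6 m/s.

14.6 m/s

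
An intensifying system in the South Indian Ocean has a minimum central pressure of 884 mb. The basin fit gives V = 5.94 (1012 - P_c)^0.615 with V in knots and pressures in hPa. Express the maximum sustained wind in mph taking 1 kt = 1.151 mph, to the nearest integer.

135 mph

ΔP = 1012 − 884 = 128 mb.
V ≈ 5.94 × 128^0.615 = 5.94 × 19.767 ≈ 117.414 kt.
117.414 × 1.151 ≈ 135.14 mph → 135 mph.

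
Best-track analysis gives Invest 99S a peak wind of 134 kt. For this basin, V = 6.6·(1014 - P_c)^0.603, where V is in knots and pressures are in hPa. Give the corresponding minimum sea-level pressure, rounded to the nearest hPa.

867 hPa

ΔP = (V / 6.6)^(1/0.603) = (134/6.6)^1.658.
134/6.6 = 20.303; 20.303^1.658 ≈ 147.38 hPa.
P_c = 1014 − 147.38 = 866.62 ≈ 867 hPa.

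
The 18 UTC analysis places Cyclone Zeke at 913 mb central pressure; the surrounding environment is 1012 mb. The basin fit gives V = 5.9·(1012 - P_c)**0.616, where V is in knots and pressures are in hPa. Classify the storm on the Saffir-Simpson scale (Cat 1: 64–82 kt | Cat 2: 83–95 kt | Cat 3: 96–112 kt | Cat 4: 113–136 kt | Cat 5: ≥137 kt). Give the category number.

3

ΔP = 1012 − 913 = 99 mb.
V ≈ 5.9 × 99^0.616 = 5.9 × 16.96 ≈ 100 kt.
100 kt falls in the Category 3 band.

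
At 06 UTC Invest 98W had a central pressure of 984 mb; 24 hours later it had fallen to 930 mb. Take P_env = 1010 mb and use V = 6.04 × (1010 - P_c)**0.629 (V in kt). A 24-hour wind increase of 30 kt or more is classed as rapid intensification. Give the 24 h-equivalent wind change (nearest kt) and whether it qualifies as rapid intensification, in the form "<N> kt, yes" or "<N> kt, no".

48 kt, yes

V₁: ΔP = 26, V ≈ 6.04 × 26^0.629 ≈ 46.89 kt.
V₂: ΔP = 80, V ≈ 6.04 × 80^0.629 ≈ 95.08 kt.
ΔV over 24 h = 48.19 kt → 24 h equivalent = 48.19 × 24/24 ≈ 48.19 kt.
48 kt ≥ 30 kt ⇒ rapid intensification.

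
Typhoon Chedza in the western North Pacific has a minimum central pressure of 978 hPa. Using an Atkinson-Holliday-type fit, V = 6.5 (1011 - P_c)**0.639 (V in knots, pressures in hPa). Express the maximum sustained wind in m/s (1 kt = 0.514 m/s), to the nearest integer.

ΔP = 1011 − 978 = 33 hPa.
V ≈ 6.5 × 33^0.639 = 6.5 × 9.340 ≈ 60.708 kt.
60.708 × 0.514 ≈ 31.20 m/s → 31 m/s.

31 m/s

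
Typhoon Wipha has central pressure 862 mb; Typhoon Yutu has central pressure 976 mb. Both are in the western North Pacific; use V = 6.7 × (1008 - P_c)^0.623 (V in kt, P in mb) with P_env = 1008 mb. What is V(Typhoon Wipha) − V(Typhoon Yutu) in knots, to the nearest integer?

Typhoon Wipha: ΔP = 146; V ≈ 6.7 × 146^0.623 ≈ 149.44 kt.
Typhoon Yutu: ΔP = 32; V ≈ 6.7 × 32^0.623 ≈ 58.05 kt.
Difference ≈ 149.44 − 58.05 = 91.39 → 91 kt.

91 kt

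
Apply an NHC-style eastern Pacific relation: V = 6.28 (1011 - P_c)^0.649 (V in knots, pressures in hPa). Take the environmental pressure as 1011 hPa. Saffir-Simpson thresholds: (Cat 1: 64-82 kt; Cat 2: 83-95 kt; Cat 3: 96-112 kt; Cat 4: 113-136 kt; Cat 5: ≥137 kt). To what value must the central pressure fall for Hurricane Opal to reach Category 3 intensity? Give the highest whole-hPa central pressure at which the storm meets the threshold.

Category 3 begins at V = 96 kt.
Required ΔP = (96/6.28)^(1/0.649) = 15.287^1.541 ≈ 66.81 hPa.
P_c ≤ 1011 − 66.81 = 944.19, so the highest integer P_c is 944 hPa.

944 hPa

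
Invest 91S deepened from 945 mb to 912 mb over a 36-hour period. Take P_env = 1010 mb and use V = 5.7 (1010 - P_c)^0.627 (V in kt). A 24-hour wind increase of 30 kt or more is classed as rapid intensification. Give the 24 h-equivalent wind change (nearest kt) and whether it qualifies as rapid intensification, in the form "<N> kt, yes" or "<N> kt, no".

V₁: ΔP = 65, V ≈ 5.7 × 65^0.627 ≈ 78.09 kt.
V₂: ΔP = 98, V ≈ 5.7 × 98^0.627 ≈ 101.01 kt.
ΔV over 36 h = 22.92 kt → 24 h equivalent = 22.92 × 24/36 ≈ 15.28 kt.
15 kt < 30 kt ⇒ not rapid intensification.

15 kt, no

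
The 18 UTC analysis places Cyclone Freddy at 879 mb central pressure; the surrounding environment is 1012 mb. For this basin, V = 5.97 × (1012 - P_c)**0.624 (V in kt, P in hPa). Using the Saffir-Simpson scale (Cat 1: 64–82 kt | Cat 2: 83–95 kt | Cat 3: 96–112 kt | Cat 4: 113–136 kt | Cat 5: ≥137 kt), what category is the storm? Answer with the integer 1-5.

4

ΔP = 1012 − 879 = 133 mb.
V ≈ 5.97 × 133^0.624 = 5.97 × 21.15 ≈ 126 kt.
126 kt falls in the Category 4 band.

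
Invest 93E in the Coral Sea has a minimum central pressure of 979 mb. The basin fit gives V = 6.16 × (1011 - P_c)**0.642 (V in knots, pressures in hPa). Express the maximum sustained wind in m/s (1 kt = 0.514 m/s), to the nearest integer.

29 m/s

ΔP = 1011 − 979 = 32 mb.
V ≈ 6.16 × 32^0.642 = 6.16 × 9.254 ≈ 57.002 kt.
57.002 × 0.514 ≈ 29.30 m/s → 29 m/s.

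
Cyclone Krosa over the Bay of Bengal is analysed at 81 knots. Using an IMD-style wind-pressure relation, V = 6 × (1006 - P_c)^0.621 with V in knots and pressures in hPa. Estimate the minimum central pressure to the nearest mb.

940 mb

ΔP = (V / 6)^(1/0.621) = (81/6)^1.610.
81/6 = 13.500; 13.500^1.610 ≈ 66.10 mb.
P_c = 1006 − 66.10 = 939.90 ≈ 940 mb.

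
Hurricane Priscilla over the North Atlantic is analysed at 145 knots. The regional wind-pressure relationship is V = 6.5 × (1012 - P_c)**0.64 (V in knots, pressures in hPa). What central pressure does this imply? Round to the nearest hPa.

ΔP = (V / 6.5)^(1/0.64) = (145/6.5)^1.562.
145/6.5 = 22.308; 22.308^1.562 ≈ 127.93 hPa.
P_c = 1012 − 127.93 = 884.07 ≈ 884 hPa.

884 hPa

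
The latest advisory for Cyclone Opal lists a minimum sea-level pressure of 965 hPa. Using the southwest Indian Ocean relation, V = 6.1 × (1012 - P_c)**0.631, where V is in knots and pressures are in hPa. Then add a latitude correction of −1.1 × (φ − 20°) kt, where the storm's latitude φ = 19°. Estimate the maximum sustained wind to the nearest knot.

ΔP = 1012 − 965 = 47 hPa.
47^0.631 ≈ 11.353.
V ≈ 6.1 × 11.353 ≈ 69.3 kt.
Latitude correction: −1.1 × (19 − 20) = 1.1 kt.
Corrected V ≈ 70.4 kt → 70 kt.

70 kt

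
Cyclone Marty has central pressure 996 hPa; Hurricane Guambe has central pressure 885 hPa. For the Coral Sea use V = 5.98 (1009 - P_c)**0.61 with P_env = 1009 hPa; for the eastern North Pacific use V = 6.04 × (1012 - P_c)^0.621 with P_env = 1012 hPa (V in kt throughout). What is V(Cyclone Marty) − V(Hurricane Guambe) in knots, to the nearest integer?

Cyclone Marty: ΔP = 13; V ≈ 5.98 × 13^0.61 ≈ 28.59 kt.
Hurricane Guambe: ΔP = 127; V ≈ 6.04 × 127^0.621 ≈ 122.32 kt.
Difference ≈ 28.59 − 122.32 = -93.73 → -94 kt.

-94 kt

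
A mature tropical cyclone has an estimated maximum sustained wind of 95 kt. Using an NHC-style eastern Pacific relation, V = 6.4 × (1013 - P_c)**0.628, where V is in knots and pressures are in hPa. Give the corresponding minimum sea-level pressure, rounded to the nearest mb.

940 mb

ΔP = (V / 6.4)^(1/0.628) = (95/6.4)^1.592.
95/6.4 = 14.844; 14.844^1.592 ≈ 73.37 mb.
P_c = 1013 − 73.37 = 939.63 ≈ 940 mb.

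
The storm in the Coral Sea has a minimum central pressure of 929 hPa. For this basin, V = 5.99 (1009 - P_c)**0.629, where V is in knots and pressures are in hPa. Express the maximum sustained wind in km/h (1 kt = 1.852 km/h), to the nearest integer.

175 km/h

ΔP = 1009 − 929 = 80 hPa.
V ≈ 5.99 × 80^0.629 = 5.99 × 15.741 ≈ 94.291 kt.
94.291 × 1.852 ≈ 174.63 km/h → 175 km/h.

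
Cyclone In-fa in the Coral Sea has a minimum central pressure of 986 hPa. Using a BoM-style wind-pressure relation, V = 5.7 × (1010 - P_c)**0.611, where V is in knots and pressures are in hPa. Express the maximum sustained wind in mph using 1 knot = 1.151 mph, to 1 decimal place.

ΔP = 1010 − 986 = 24 hPa.
V ≈ 5.7 × 24^0.611 = 5.7 × 6.971 ≈ 39.736 kt.
39.736 × 1.151 ≈ 45.74 mph → 45.7 mph.

45.7 mph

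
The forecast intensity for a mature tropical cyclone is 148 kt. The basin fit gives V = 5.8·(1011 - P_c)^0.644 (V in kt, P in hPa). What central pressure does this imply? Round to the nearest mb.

ΔP = (V / 5.8)^(1/0.644) = (148/5.8)^1.553.
148/5.8 = 25.517; 25.517^1.553 ≈ 152.94 mb.
P_c = 1011 − 152.94 = 858.06 ≈ 858 mb.

858 mb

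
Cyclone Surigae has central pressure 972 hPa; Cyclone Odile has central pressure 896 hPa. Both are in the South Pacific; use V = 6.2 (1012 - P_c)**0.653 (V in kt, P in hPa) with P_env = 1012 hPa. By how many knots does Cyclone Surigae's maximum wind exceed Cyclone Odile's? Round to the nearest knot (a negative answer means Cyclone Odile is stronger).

Cyclone Surigae: ΔP = 40; V ≈ 6.2 × 40^0.653 ≈ 68.95 kt.
Cyclone Odile: ΔP = 116; V ≈ 6.2 × 116^0.653 ≈ 138.19 kt.
Difference ≈ 68.95 − 138.19 = -69.24 → -69 kt.

-69 kt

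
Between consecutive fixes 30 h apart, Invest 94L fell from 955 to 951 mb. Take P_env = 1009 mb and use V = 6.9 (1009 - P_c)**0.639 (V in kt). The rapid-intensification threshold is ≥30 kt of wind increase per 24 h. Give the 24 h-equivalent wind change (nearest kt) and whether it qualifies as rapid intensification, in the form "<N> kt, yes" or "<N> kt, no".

V₁: ΔP = 54, V ≈ 6.9 × 54^0.639 ≈ 88.28 kt.
V₂: ΔP = 58, V ≈ 6.9 × 58^0.639 ≈ 92.40 kt.
ΔV over 30 h = 4.12 kt → 24 h equivalent = 4.12 × 24/30 ≈ 3.30 kt.
3 kt < 30 kt ⇒ not rapid intensification.

3 kt, no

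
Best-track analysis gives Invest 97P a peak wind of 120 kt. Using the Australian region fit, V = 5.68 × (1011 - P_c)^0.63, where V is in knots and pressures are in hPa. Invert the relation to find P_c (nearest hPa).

884 hPa

ΔP = (V / 5.68)^(1/0.63) = (120/5.68)^1.587.
120/5.68 = 21.127; 21.127^1.587 ≈ 126.74 hPa.
P_c = 1011 − 126.74 = 884.26 ≈ 884 hPa.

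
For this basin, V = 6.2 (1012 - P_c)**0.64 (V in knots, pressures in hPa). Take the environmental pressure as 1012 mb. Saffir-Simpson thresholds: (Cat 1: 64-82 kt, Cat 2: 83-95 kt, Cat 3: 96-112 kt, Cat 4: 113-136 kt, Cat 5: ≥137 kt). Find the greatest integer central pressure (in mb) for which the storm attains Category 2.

Category 2 begins at V = 83 kt.
Required ΔP = (83/6.2)^(1/0.64) = 13.387^1.562 ≈ 57.60 mb.
P_c ≤ 1012 − 57.60 = 954.40, so the highest integer P_c is 954 mb.

954 mb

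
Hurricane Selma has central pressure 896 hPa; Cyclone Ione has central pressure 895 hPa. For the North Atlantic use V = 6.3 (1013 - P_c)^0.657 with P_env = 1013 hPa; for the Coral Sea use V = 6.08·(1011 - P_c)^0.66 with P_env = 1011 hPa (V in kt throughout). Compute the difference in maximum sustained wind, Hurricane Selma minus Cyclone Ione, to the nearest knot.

4 kt

Hurricane Selma: ΔP = 117; V ≈ 6.3 × 117^0.657 ≈ 143.93 kt.
Cyclone Ione: ΔP = 116; V ≈ 6.08 × 116^0.66 ≈ 140.10 kt.
Difference ≈ 143.93 − 140.10 = 3.83 → 4 kt.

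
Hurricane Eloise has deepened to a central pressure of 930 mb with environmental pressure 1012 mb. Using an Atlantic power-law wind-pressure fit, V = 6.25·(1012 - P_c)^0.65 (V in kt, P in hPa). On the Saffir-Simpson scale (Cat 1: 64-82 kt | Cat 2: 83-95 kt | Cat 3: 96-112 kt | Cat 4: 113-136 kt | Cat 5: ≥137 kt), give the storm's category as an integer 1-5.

ΔP = 1012 − 930 = 82 mb.
V ≈ 6.25 × 82^0.65 = 6.25 × 17.54 ≈ 110 kt.
110 kt falls in the Category 3 band.

3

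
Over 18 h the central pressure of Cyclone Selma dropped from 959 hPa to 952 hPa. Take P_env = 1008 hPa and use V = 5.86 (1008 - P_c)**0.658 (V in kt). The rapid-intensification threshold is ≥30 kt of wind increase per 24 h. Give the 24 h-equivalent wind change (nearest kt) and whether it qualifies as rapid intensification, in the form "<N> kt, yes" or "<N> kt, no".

9 kt, no

V₁: ΔP = 49, V ≈ 5.86 × 49^0.658 ≈ 75.87 kt.
V₂: ΔP = 56, V ≈ 5.86 × 56^0.658 ≈ 82.83 kt.
ΔV over 18 h = 6.96 kt → 24 h equivalent = 6.96 × 24/18 ≈ 9.28 kt.
9 kt < 30 kt ⇒ not rapid intensification.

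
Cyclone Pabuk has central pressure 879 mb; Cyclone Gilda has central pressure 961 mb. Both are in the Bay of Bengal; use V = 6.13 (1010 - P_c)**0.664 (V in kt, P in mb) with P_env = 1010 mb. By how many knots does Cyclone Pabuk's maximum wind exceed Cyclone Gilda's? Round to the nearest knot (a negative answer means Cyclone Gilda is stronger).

75 kt

Cyclone Pabuk: ΔP = 131; V ≈ 6.13 × 131^0.664 ≈ 156.07 kt.
Cyclone Gilda: ΔP = 49; V ≈ 6.13 × 49^0.664 ≈ 81.24 kt.
Difference ≈ 156.07 − 81.24 = 74.83 → 75 kt.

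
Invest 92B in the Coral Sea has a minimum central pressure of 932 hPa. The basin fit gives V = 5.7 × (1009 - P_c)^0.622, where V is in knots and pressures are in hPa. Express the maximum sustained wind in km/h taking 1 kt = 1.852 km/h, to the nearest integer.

157 km/h

ΔP = 1009 − 932 = 77 hPa.
V ≈ 5.7 × 77^0.622 = 5.7 × 14.907 ≈ 84.971 kt.
84.971 × 1.852 ≈ 157.37 km/h → 157 km/h.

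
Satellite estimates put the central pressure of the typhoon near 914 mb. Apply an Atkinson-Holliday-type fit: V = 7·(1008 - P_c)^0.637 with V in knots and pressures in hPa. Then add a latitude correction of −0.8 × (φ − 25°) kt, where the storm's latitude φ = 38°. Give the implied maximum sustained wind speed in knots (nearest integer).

ΔP = 1008 − 914 = 94 mb.
94^0.637 ≈ 18.067.
V ≈ 7 × 18.067 ≈ 126.5 kt.
Latitude correction: −0.8 × (38 − 25) = -10.4 kt.
Corrected V ≈ 116.1 kt → 116 kt.

116 kt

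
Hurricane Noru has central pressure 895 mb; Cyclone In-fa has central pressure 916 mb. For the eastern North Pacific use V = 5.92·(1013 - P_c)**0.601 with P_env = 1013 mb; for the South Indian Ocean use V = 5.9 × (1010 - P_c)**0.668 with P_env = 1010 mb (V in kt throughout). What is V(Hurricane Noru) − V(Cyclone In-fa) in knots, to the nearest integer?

-19 kt

Hurricane Noru: ΔP = 118; V ≈ 5.92 × 118^0.601 ≈ 104.12 kt.
Cyclone In-fa: ΔP = 94; V ≈ 5.9 × 94^0.668 ≈ 122.72 kt.
Difference ≈ 104.12 − 122.72 = -18.60 → -19 kt.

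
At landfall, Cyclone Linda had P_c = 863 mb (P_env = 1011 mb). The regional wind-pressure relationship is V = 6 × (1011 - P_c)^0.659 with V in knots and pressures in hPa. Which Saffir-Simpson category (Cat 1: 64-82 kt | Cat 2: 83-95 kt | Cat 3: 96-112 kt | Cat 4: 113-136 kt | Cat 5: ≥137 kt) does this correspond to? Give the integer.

ΔP = 1011 − 863 = 148 mb.
V ≈ 6 × 148^0.659 = 6 × 26.93 ≈ 162 kt.
162 kt falls in the Category 5 band.

5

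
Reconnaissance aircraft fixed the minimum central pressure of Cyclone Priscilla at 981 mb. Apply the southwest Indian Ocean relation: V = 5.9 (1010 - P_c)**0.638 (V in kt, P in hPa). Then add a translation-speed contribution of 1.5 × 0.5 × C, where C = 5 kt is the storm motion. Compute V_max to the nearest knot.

ΔP = 1010 − 981 = 29 mb.
29^0.638 ≈ 8.571.
V ≈ 5.9 × 8.571 ≈ 50.6 kt.
Translation term: 1.5 × 0.5 × 5 = 3.75 kt.
Corrected V ≈ 54.35 kt → 54 kt.

54 kt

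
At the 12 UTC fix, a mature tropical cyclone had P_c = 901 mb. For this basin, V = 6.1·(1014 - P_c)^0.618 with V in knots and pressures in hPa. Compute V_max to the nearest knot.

113 kt

ΔP = 1014 − 901 = 113 mb.
113^0.618 ≈ 18.570.
V ≈ 6.1 × 18.570 ≈ 113.3 kt.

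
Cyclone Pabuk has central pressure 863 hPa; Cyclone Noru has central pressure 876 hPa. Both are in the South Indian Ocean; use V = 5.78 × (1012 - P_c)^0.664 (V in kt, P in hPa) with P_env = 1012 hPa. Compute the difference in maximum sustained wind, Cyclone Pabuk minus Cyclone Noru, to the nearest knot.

Cyclone Pabuk: ΔP = 149; V ≈ 5.78 × 149^0.664 ≈ 160.30 kt.
Cyclone Noru: ΔP = 136; V ≈ 5.78 × 136^0.664 ≈ 150.87 kt.
Difference ≈ 160.30 − 150.87 = 9.43 → 9 kt.

9 kt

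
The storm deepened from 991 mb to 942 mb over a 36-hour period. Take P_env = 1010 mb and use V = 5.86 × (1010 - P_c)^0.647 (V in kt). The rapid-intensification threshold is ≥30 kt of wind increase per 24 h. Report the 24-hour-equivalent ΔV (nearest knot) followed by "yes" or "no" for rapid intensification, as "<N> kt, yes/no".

V₁: ΔP = 19, V ≈ 5.86 × 19^0.647 ≈ 39.38 kt.
V₂: ΔP = 68, V ≈ 5.86 × 68^0.647 ≈ 89.85 kt.
ΔV over 36 h = 50.47 kt → 24 h equivalent = 50.47 × 24/36 ≈ 33.65 kt.
34 kt ≥ 30 kt ⇒ rapid intensification.

34 kt, yes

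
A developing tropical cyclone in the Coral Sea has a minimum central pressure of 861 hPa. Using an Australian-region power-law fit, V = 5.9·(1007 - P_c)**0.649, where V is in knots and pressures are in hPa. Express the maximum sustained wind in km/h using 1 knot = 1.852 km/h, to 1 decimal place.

ΔP = 1007 − 861 = 146 hPa.
V ≈ 5.9 × 146^0.649 = 5.9 × 25.390 ≈ 149.802 kt.
149.802 × 1.852 ≈ 277.43 km/h → 277.4 km/h.

277.4 km/h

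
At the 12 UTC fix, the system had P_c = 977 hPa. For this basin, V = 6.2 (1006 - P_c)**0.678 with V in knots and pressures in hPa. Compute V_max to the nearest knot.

ΔP = 1006 − 977 = 29 hPa.
29^0.678 ≈ 9.806.
V ≈ 6.2 × 9.806 ≈ 60.8 kt.

61 kt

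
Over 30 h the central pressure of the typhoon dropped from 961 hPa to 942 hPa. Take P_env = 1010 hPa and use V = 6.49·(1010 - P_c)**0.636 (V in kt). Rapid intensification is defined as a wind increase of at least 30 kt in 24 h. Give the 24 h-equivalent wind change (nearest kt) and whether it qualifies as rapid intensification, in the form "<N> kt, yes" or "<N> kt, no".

V₁: ΔP = 49, V ≈ 6.49 × 49^0.636 ≈ 77.13 kt.
V₂: ΔP = 68, V ≈ 6.49 × 68^0.636 ≈ 95.00 kt.
ΔV over 30 h = 17.87 kt → 24 h equivalent = 17.87 × 24/30 ≈ 14.30 kt.
14 kt < 30 kt ⇒ not rapid intensification.

14 kt, no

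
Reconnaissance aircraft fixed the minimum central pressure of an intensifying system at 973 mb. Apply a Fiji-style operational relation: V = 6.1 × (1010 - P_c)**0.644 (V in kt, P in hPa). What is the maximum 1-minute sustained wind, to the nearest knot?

ΔP = 1010 − 973 = 37 mb.
37^0.644 ≈ 10.231.
V ≈ 6.1 × 10.231 ≈ 62.4 kt.

62 kt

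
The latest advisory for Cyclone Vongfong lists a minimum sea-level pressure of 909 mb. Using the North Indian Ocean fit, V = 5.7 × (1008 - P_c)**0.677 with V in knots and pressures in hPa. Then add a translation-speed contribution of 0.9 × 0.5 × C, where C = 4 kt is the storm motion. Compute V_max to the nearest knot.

ΔP = 1008 − 909 = 99 mb.
99^0.677 ≈ 22.441.
V ≈ 5.7 × 22.441 ≈ 127.9 kt.
Translation term: 0.9 × 0.5 × 4 = 1.8 kt.
Corrected V ≈ 129.7 kt → 130 kt.

130 kt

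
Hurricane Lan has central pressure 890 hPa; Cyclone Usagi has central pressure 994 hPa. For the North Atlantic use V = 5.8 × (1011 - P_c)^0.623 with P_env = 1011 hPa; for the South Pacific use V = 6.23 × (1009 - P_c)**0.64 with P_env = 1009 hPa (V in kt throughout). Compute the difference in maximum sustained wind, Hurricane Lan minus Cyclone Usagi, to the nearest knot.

Hurricane Lan: ΔP = 121; V ≈ 5.8 × 121^0.623 ≈ 115.08 kt.
Cyclone Usagi: ΔP = 15; V ≈ 6.23 × 15^0.64 ≈ 35.25 kt.
Difference ≈ 115.08 − 35.25 = 79.83 → 80 kt.

80 kt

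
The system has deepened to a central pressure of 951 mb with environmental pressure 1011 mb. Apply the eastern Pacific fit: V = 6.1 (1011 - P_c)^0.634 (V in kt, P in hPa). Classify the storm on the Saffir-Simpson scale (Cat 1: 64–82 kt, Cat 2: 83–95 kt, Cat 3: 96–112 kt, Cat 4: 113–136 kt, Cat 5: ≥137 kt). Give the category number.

ΔP = 1011 − 951 = 60 mb.
V ≈ 6.1 × 60^0.634 = 6.1 × 13.41 ≈ 82 kt.
82 kt falls in the Category 1 band.

1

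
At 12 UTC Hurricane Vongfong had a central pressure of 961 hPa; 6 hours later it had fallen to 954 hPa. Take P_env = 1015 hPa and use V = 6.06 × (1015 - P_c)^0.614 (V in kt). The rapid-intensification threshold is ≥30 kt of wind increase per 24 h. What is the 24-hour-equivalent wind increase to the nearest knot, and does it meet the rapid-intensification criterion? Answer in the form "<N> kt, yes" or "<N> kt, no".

22 kt, no

V₁: ΔP = 54, V ≈ 6.06 × 54^0.614 ≈ 70.17 kt.
V₂: ΔP = 61, V ≈ 6.06 × 61^0.614 ≈ 75.62 kt.
ΔV over 6 h = 5.45 kt → 24 h equivalent = 5.45 × 24/6 ≈ 21.80 kt.
22 kt < 30 kt ⇒ not rapid intensification.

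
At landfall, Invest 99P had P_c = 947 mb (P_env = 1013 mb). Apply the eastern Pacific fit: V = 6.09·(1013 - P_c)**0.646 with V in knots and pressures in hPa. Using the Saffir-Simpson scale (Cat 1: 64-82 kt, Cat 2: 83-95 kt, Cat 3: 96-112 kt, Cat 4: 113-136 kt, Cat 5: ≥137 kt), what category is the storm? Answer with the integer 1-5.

2

ΔP = 1013 − 947 = 66 mb.
V ≈ 6.09 × 66^0.646 = 6.09 × 14.98 ≈ 91 kt.
91 kt falls in the Category 2 band.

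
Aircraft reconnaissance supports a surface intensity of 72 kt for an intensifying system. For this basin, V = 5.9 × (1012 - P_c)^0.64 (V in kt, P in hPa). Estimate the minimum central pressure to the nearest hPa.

962 hPa

ΔP = (V / 5.9)^(1/0.64) = (72/5.9)^1.562.
72/5.9 = 12.203; 12.203^1.562 ≈ 49.85 hPa.
P_c = 1012 − 49.85 = 962.15 ≈ 962 hPa.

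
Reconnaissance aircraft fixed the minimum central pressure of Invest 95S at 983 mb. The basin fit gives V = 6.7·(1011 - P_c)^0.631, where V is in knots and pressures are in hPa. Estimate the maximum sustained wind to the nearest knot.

55 kt

ΔP = 1011 − 983 = 28 mb.
28^0.631 ≈ 8.188.
V ≈ 6.7 × 8.188 ≈ 54.9 kt.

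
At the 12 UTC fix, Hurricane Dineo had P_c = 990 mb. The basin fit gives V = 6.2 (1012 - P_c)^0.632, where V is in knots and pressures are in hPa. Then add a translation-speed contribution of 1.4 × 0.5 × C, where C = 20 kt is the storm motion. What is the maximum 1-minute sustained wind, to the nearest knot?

ΔP = 1012 − 990 = 22 mb.
22^0.632 ≈ 7.054.
V ≈ 6.2 × 7.054 ≈ 43.7 kt.
Translation term: 1.4 × 0.5 × 20 = 14 kt.
Corrected V ≈ 57.7 kt → 58 kt.

58 kt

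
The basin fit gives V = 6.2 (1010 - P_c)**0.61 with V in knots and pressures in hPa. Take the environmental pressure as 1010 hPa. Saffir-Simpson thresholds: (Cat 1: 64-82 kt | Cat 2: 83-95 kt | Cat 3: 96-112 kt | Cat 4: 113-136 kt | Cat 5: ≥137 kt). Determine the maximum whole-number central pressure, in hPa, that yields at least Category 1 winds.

964 hPa

Category 1 begins at V = 64 kt.
Required ΔP = (64/6.2)^(1/0.61) = 10.323^1.639 ≈ 45.91 hPa.
P_c ≤ 1010 − 45.91 = 964.09, so the highest integer P_c is 964 hPa.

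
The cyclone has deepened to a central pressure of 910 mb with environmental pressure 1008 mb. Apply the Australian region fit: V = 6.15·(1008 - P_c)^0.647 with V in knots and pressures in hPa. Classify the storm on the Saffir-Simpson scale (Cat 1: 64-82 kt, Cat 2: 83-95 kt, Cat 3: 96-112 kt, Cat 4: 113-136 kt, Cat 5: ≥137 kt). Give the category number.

4

ΔP = 1008 − 910 = 98 mb.
V ≈ 6.15 × 98^0.647 = 6.15 × 19.42 ≈ 119 kt.
119 kt falls in the Category 4 band.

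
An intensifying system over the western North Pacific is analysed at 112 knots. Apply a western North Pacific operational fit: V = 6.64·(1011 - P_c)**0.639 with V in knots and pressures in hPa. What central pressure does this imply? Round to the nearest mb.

ΔP = (V / 6.64)^(1/0.639) = (112/6.64)^1.565.
112/6.64 = 16.867; 16.867^1.565 ≈ 83.23 mb.
P_c = 1011 − 83.23 = 927.77 ≈ 928 mb.

928 mb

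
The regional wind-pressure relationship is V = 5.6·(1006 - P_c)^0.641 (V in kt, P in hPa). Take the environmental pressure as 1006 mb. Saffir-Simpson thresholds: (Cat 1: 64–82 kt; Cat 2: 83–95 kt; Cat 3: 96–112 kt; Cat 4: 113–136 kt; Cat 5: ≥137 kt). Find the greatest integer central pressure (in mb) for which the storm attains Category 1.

961 mb

Category 1 begins at V = 64 kt.
Required ΔP = (64/5.6)^(1/0.641) = 11.429^1.560 ≈ 44.72 mb.
P_c ≤ 1006 − 44.72 = 961.28, so the highest integer P_c is 961 mb.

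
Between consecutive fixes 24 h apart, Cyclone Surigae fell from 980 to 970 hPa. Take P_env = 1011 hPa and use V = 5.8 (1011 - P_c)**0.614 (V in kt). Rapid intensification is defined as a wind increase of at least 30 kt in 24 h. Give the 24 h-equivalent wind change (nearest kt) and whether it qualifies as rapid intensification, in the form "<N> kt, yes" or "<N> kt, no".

V₁: ΔP = 31, V ≈ 5.8 × 31^0.614 ≈ 47.77 kt.
V₂: ΔP = 41, V ≈ 5.8 × 41^0.614 ≈ 56.71 kt.
ΔV over 24 h = 8.94 kt → 24 h equivalent = 8.94 × 24/24 ≈ 8.94 kt.
9 kt < 30 kt ⇒ not rapid intensification.

9 kt, no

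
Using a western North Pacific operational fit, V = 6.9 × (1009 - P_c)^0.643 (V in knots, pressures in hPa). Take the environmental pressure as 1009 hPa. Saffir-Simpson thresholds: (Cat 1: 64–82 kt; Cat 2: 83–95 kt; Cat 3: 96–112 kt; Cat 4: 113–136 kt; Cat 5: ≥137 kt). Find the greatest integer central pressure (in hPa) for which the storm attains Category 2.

961 hPa

Category 2 begins at V = 83 kt.
Required ΔP = (83/6.9)^(1/0.643) = 12.029^1.555 ≈ 47.86 hPa.
P_c ≤ 1009 − 47.86 = 961.14, so the highest integer P_c is 961 hPa.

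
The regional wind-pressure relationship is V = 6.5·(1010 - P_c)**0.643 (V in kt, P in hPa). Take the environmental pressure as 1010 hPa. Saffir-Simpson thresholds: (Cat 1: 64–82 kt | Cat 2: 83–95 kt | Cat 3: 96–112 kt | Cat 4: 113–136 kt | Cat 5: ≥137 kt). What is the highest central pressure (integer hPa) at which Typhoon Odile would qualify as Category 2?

Category 2 begins at V = 83 kt.
Required ΔP = (83/6.5)^(1/0.643) = 12.769^1.555 ≈ 52.52 hPa.
P_c ≤ 1010 − 52.52 = 957.48, so the highest integer P_c is 957 hPa.

957 hPa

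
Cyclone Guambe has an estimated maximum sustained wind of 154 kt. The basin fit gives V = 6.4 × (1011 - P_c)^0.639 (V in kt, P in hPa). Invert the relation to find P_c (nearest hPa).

ΔP = (V / 6.4)^(1/0.639) = (154/6.4)^1.565.
154/6.4 = 24.062; 24.062^1.565 ≈ 145.12 hPa.
P_c = 1011 − 145.12 = 865.88 ≈ 866 hPa.

866 hPa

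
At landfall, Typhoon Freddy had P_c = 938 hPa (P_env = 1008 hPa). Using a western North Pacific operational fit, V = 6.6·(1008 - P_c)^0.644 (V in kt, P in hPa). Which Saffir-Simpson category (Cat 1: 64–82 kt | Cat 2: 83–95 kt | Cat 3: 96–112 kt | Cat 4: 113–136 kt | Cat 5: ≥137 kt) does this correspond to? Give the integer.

3

ΔP = 1008 − 938 = 70 hPa.
V ≈ 6.6 × 70^0.644 = 6.6 × 15.43 ≈ 102 kt.
102 kt falls in the Category 3 band.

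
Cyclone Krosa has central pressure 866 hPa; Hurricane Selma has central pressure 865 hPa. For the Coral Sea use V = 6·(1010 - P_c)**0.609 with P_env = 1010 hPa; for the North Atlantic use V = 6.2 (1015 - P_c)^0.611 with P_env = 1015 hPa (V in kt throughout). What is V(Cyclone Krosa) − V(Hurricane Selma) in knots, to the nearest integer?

Cyclone Krosa: ΔP = 144; V ≈ 6 × 144^0.609 ≈ 123.76 kt.
Hurricane Selma: ΔP = 150; V ≈ 6.2 × 150^0.611 ≈ 132.43 kt.
Difference ≈ 123.76 − 132.43 = -8.67 → -9 kt.

-9 kt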